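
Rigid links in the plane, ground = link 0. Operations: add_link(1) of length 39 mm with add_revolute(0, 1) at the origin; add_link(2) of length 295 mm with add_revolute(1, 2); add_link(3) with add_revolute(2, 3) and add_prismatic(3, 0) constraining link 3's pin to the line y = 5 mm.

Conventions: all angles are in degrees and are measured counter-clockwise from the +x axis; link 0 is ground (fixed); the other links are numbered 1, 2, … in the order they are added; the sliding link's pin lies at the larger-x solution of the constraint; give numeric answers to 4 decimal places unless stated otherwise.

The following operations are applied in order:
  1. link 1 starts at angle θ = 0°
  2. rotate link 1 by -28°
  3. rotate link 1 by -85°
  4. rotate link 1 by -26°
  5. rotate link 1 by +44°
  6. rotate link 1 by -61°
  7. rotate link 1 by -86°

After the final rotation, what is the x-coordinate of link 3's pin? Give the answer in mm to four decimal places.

geometry: r = 39 mm, L = 295 mm, e = 5 mm; θ starts at 0°
rotate link 1 by -28°: θ ← 0° -28° = -28°
rotate link 1 by -85°: θ ← -28° -85° = -113°
rotate link 1 by -26°: θ ← -113° -26° = -139°
rotate link 1 by +44°: θ ← -139° +44° = -95°
rotate link 1 by -61°: θ ← -95° -61° = -156°
rotate link 1 by -86°: θ ← -156° -86° = -242°
crank pin P = (r cos θ, r sin θ) = (-18.309391, 34.434956)
h = r sin θ − e = 34.434956 − 5 = 29.434956
x = r cos θ + √(L² − h²) = -18.309391 + 293.527824 = 275.218433

275.2184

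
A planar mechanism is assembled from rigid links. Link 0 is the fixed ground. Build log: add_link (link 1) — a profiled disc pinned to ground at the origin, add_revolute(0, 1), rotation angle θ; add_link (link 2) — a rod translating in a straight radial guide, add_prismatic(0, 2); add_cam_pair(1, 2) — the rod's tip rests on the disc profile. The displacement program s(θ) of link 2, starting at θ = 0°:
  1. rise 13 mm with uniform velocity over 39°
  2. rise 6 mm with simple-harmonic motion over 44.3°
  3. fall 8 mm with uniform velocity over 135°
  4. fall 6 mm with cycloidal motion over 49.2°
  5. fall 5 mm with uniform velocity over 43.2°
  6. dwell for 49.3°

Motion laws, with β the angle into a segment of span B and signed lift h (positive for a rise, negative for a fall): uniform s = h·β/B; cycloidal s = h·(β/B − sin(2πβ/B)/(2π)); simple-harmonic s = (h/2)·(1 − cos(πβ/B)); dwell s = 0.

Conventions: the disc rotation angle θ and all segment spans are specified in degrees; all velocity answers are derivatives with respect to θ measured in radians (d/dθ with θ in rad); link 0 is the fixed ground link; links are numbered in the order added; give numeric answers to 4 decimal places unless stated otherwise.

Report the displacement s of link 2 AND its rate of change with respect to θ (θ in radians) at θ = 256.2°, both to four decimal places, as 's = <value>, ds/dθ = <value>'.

seg 1 [0°–39°] uniform, h=13: full span → s += 13 → s = 13.0000
seg 2 [39°–83.3°] simple-harmonic, h=6: full span → s += 6 → s = 19.0000
seg 3 [83.3°–218.3°] uniform, h=-8: full span → s += -8 → s = 11.0000
seg 4 [218.3°–267.5°] cycloidal, h=-6: θ=256.2° here. β=37.9, B=49.2. -6·(0.7703 − sin(2π·0.7703)/(2π)) = -5.5691 → s = 5.4309
velocity in seg [218.3°–267.5°] (cycloidal), θ in radians: β = 37.9° = 0.6615 rad, B = 49.2° = 0.8587 rad; ds/dθ = (h/B)(1 − cos(2πβ/B)) = ((-6)/0.8587)(1 − cos(2π·0.7703)) = -6.097388 mm/rad

s = 5.4309, ds/dθ = -6.0974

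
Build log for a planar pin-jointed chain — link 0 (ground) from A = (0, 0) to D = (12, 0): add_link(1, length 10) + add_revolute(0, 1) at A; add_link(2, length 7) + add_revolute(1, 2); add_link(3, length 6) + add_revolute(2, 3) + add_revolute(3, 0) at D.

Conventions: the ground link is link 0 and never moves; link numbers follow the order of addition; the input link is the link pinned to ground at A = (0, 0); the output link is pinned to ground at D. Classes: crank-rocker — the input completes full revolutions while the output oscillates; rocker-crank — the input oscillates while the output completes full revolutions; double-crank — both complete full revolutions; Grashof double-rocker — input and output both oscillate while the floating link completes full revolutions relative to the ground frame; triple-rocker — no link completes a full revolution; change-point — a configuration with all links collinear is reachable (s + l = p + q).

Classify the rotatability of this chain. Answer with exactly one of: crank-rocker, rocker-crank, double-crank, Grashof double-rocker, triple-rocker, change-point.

lengths: ground=12, input=10, coupler=7, output=6
sorted: s=6 (shortest), l=12 (longest), p+q=17
s + l = 18 vs p + q = 17
s + l > p + q → non-Grashof → no link fully rotates → triple-rocker

triple-rocker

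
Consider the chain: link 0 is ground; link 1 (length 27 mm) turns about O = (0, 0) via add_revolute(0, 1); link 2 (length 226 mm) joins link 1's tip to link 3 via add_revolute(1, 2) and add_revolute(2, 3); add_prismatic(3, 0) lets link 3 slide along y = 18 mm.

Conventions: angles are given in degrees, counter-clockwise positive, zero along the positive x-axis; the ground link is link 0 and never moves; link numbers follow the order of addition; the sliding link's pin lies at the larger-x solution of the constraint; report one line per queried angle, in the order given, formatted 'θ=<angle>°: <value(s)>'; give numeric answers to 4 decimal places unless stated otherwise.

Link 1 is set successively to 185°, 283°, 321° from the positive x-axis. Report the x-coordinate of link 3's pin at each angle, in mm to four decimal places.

geometry: r = 27 mm, L = 226 mm, e = 18 mm
θ=185°: crank pin P = (r cos θ, r sin θ) = (-26.897257, -2.353205)
θ=185°: h = r sin θ − e = -2.353205 − 18 = -20.353205
θ=185°: x = r cos θ + √(L² − h²) = -26.897257 + 225.081645 = 198.184388
θ=283°: crank pin P = (r cos θ, r sin θ) = (6.073678, -26.307992)
θ=283°: h = r sin θ − e = -26.307992 − 18 = -44.307992
θ=283°: x = r cos θ + √(L² − h²) = 6.073678 + 221.614083 = 227.687762
θ=321°: crank pin P = (r cos θ, r sin θ) = (20.982941, -16.991651)
θ=321°: h = r sin θ − e = -16.991651 − 18 = -34.991651
θ=321°: x = r cos θ + √(L² − h²) = 20.982941 + 223.274684 = 244.257625

θ=185°: 198.1844
θ=283°: 227.6878
θ=321°: 244.2576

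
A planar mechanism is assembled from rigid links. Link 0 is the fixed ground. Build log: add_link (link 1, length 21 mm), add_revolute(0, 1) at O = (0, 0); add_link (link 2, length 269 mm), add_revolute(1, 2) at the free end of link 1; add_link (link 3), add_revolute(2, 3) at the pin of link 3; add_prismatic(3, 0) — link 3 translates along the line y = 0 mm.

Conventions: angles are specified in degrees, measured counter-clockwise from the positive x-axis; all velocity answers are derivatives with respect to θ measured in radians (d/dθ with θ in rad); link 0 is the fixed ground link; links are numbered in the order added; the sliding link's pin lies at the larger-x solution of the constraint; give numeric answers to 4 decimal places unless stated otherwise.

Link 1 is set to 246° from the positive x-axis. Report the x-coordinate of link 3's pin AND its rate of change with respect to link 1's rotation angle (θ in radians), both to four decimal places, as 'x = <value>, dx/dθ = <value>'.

geometry: r = 21 mm, L = 269 mm, e = 0 mm
crank pin P = (r cos θ, r sin θ) = (-8.541470, -19.184455)
h = r sin θ − e = -19.184455 − 0 = -19.184455
x = r cos θ + √(L² − h²) = -8.541470 + 268.315033 = 259.773563
dx/dθ = −r sin θ − h·r cos θ/√(L² − h²) (θ in radians; h = -19.184455) = 18.573742

x = 259.7736, dx/dθ = 18.5737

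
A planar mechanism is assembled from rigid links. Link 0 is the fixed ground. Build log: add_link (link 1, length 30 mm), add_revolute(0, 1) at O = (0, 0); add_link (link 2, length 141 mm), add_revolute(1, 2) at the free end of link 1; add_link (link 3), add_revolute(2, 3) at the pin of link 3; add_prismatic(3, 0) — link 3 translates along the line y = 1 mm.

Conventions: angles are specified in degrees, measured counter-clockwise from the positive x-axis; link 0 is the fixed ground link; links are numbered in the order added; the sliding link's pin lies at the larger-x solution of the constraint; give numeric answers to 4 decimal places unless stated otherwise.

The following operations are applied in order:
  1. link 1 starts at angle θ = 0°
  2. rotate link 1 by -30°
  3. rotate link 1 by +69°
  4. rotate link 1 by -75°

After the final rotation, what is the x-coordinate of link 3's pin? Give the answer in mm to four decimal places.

geometry: r = 30 mm, L = 141 mm, e = 1 mm; θ starts at 0°
rotate link 1 by -30°: θ ← 0° -30° = -30°
rotate link 1 by +69°: θ ← -30° +69° = 39°
rotate link 1 by -75°: θ ← 39° -75° = -36°
crank pin P = (r cos θ, r sin θ) = (24.270510, -17.633558)
h = r sin θ − e = -17.633558 − 1 = -18.633558
x = r cos θ + √(L² − h²) = 24.270510 + 139.763338 = 164.033847

164.0338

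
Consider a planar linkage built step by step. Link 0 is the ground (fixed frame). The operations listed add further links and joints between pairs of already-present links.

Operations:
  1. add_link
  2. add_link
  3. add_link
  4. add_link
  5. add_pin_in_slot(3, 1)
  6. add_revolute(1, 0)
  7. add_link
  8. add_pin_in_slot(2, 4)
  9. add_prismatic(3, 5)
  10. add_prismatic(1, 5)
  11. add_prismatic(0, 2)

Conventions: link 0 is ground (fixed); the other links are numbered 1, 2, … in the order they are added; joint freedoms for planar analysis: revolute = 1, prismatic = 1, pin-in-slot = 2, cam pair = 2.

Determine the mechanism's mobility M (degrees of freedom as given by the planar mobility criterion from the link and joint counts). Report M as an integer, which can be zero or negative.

link 0 = ground. State L|J1|J2 = 1|0|0
+link1  2|0|0
+link2  3|0|0
+link3  4|0|0
+link4  5|0|0
PS(3,1) f=2→J2  5|0|1
R(1,0) f=1→J1  5|1|1
+link5  6|1|1
PS(2,4) f=2→J2  6|1|2
P(3,5) f=1→J1  6|2|2
P(1,5) f=1→J1  6|3|2
P(0,2) f=1→J1  6|4|2
M = 3(6−1)−2·4−2 = 15−8−2 = 5

M = 5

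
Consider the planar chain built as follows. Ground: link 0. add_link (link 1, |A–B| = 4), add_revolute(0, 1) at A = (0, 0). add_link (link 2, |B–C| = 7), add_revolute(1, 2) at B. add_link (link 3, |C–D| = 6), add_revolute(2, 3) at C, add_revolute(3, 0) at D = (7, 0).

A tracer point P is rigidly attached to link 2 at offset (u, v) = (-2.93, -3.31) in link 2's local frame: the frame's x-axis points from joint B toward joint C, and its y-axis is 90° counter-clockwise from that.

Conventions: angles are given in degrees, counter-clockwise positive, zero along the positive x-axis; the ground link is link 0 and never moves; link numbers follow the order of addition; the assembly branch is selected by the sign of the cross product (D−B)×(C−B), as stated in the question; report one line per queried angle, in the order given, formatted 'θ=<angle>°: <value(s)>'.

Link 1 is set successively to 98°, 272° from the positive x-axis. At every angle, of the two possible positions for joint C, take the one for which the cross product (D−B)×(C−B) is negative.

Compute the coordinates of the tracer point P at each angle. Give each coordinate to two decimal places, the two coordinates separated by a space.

A=(0,0), D=(7.00,0)
θ=98°: B = A + 4.00·(cos98°, sin98°) = (-0.5567, 3.9611)
θ=98°: |BD| = 8.5319
θ=98°: circle(B,7.00) ∩ circle(D,6.00): a=5.0278, h=4.8704
θ=98°:   candidates: C₊=(6.1576,5.9406) cross=41.554; C₋=(1.6352,-2.6869) cross=-41.554
θ=98°:   branch - wants cross < 0 → take C=(1.6352,-2.6869) (cross=-41.554)
θ=98°: ex = (C−B)/|BC| = (0.3131,-0.9497); ey = (0.9497,0.3131)
θ=98°: P = B + -2.93·ex + -3.31·ey = (-4.6177,5.7072)
θ=272°: B = A + 4.00·(cos272°, sin272°) = (0.1396, -3.9976)
θ=272°: |BD| = 7.9401
θ=272°: circle(B,7.00) ∩ circle(D,6.00): a=4.7887, h=5.1057
θ=272°:   candidates: C₊=(1.7066,2.8248) cross=40.540; C₋=(6.8477,-5.9981) cross=-40.540
θ=272°:   branch - wants cross < 0 → take C=(6.8477,-5.9981) (cross=-40.540)
θ=272°: ex = (C−B)/|BC| = (0.9583,-0.2858); ey = (0.2858,0.9583)
θ=272°: P = B + -2.93·ex + -3.31·ey = (-3.6142,-6.3322)

θ=98°: -4.62 5.71
θ=272°: -3.61 -6.33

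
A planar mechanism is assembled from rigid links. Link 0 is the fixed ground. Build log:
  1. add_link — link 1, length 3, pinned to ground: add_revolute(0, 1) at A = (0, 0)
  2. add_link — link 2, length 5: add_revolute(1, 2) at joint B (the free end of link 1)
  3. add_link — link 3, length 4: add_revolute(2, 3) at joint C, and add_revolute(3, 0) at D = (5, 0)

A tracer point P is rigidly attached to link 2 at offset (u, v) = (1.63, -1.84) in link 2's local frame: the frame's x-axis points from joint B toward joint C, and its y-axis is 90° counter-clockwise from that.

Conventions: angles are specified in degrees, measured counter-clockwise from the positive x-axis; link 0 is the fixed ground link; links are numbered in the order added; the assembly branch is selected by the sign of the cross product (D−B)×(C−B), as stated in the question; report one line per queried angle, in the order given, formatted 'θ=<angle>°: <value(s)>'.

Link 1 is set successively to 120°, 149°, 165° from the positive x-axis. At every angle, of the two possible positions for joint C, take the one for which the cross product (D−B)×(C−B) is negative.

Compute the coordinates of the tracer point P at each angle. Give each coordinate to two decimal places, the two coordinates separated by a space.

A=(0,0), D=(5.00,0)
θ=120°: B = A + 3.00·(cos120°, sin120°) = (-1.5000, 2.5981)
θ=120°: |BD| = 7.0000
θ=120°: circle(B,5.00) ∩ circle(D,4.00): a=4.1429, h=2.7994
θ=120°:   candidates: C₊=(3.3860,3.6599) cross=19.596; C₋=(1.3079,-1.5390) cross=-19.596
θ=120°:   branch - wants cross < 0 → take C=(1.3079,-1.5390) (cross=-19.596)
θ=120°: ex = (C−B)/|BC| = (0.5616,-0.8274); ey = (0.8274,0.5616)
θ=120°: P = B + 1.63·ex + -1.84·ey = (-2.1071,0.2161)
θ=149°: B = A + 3.00·(cos149°, sin149°) = (-2.5715, 1.5451)
θ=149°: |BD| = 7.7275
θ=149°: circle(B,5.00) ∩ circle(D,4.00): a=4.4461, h=2.2874
θ=149°:   candidates: C₊=(2.2422,2.8973) cross=17.676; C₋=(1.3275,-1.5851) cross=-17.676
θ=149°:   branch - wants cross < 0 → take C=(1.3275,-1.5851) (cross=-17.676)
θ=149°: ex = (C−B)/|BC| = (0.7798,-0.6260); ey = (0.6260,0.7798)
θ=149°: P = B + 1.63·ex + -1.84·ey = (-2.4523,-0.9101)
θ=165°: B = A + 3.00·(cos165°, sin165°) = (-2.8978, 0.7765)
θ=165°: |BD| = 7.9359
θ=165°: circle(B,5.00) ∩ circle(D,4.00): a=4.5350, h=2.1057
θ=165°:   candidates: C₊=(1.8215,2.4284) cross=16.711; C₋=(1.4094,-1.7629) cross=-16.711
θ=165°:   branch - wants cross < 0 → take C=(1.4094,-1.7629) (cross=-16.711)
θ=165°: ex = (C−B)/|BC| = (0.8614,-0.5079); ey = (0.5079,0.8614)
θ=165°: P = B + 1.63·ex + -1.84·ey = (-2.4281,-1.6364)

θ=120°: -2.11 0.22
θ=149°: -2.45 -0.91
θ=165°: -2.43 -1.64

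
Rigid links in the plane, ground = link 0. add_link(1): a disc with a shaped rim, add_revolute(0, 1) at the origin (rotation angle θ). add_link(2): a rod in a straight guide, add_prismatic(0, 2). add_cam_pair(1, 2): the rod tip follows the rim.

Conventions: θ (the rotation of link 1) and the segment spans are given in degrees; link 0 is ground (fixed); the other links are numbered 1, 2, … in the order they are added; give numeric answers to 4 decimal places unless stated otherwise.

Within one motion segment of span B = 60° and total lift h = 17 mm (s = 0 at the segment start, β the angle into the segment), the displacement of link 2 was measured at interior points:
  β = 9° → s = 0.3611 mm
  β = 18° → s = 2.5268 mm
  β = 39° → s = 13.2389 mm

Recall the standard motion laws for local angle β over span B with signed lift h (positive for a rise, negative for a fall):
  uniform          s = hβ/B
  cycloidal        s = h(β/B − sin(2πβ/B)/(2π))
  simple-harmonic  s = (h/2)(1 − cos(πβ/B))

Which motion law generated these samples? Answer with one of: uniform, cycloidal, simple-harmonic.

candidates at β/B = r: uniform s = h·r (linear in β); cycloidal s = h·(r − sin(2πr)/(2π)); simple-harmonic s = (h/2)(1 − cos(πr))
β=9°: printed 0.3611 | uniform 2.5500, cycloidal 0.3611, simple-harmonic 0.9264
β=18°: printed 2.5268 | uniform 5.1000, cycloidal 2.5268, simple-harmonic 3.5038
β=39°: printed 13.2389 | uniform 11.0500, cycloidal 13.2389, simple-harmonic 12.3589
only one law matches every sample → cycloidal

cycloidal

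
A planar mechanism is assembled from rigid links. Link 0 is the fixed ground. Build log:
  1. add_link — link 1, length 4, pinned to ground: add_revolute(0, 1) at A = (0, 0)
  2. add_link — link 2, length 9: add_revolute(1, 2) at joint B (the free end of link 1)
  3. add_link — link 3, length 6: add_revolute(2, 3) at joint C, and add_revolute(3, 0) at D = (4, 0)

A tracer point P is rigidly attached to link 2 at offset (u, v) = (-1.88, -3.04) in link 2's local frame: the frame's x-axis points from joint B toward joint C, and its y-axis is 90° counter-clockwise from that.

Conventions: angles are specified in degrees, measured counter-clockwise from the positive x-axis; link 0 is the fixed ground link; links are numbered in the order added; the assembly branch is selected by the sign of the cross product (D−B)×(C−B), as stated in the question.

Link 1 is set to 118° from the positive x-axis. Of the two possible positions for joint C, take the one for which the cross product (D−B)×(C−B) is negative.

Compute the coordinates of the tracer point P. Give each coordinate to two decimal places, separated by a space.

A=(0,0), D=(4.00,0)
B = A + 4.00·(cos118°, sin118°) = (-1.8779, 3.5318)
|BD| = 6.8573
circle(B,9.00) ∩ circle(D,6.00): a=6.7098, h=5.9982
  candidates: C₊=(6.9629,5.2174) cross=41.132; C₋=(0.7843,-5.0655) cross=-41.132
  branch - wants cross < 0 → take C=(0.7843,-5.0655) (cross=-41.132)
ex = (C−B)/|BC| = (0.2958,-0.9553); ey = (0.9553,0.2958)
P = B + -1.88·ex + -3.04·ey = (-5.3379,4.4284)

-5.34 4.43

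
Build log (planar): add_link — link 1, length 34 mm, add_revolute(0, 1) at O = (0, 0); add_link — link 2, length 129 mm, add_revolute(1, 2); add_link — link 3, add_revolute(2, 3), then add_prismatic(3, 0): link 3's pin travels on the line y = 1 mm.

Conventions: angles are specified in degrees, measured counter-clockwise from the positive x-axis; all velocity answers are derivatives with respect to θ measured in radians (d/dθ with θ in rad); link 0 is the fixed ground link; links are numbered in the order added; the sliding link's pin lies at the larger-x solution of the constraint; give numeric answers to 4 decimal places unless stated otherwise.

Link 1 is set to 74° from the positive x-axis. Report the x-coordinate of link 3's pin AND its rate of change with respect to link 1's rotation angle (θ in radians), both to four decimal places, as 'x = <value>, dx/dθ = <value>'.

geometry: r = 34 mm, L = 129 mm, e = 1 mm
crank pin P = (r cos θ, r sin θ) = (9.371670, 32.682898)
h = r sin θ − e = 32.682898 − 1 = 31.682898
x = r cos θ + √(L² − h²) = 9.371670 + 125.048766 = 134.420437
dx/dθ = −r sin θ − h·r cos θ/√(L² − h²) (θ in radians; h = 31.682898) = -35.057345

x = 134.4204, dx/dθ = -35.0573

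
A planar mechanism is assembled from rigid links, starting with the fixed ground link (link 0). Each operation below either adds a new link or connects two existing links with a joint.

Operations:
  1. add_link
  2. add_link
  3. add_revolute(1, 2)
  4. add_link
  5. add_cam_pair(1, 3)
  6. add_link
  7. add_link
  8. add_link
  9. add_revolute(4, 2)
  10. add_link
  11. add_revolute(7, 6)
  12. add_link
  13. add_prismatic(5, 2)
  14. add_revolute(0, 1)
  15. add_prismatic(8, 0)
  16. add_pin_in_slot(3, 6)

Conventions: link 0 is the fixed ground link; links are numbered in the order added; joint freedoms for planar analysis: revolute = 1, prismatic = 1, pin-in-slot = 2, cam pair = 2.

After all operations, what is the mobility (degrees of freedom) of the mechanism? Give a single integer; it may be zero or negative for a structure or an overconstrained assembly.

(L,J1,J2)=(1,0,0); link0 fixed
link1: (2,0,0)
link2: (3,0,0)
R 1-2 [J1]: (3,1,0)
link3: (4,1,0)
C 1-3 [J2]: (4,1,1)
link4: (5,1,1)
link5: (6,1,1)
link6: (7,1,1)
R 4-2 [J1]: (7,2,1)
link7: (8,2,1)
R 7-6 [J1]: (8,3,1)
link8: (9,3,1)
P 5-2 [J1]: (9,4,1)
R 0-1 [J1]: (9,5,1)
P 8-0 [J1]: (9,6,1)
PS 3-6 [J2]: (9,6,2)
Grübler: 3·8 − 2·6 − 2 = 10

M = 10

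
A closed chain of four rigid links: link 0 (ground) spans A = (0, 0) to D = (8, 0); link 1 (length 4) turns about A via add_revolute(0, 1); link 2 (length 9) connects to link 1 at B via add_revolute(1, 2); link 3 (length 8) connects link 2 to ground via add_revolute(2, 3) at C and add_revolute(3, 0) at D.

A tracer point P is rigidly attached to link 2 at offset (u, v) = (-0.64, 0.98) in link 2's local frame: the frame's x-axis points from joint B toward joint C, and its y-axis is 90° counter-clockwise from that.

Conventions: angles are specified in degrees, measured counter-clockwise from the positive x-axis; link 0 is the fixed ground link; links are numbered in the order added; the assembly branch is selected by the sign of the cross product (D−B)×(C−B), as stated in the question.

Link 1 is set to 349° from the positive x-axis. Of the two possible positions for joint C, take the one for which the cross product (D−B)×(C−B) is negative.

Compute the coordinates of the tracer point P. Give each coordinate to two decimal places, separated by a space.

A=(0,0), D=(8.00,0)
B = A + 4.00·(cos349°, sin349°) = (3.9265, -0.7632)
|BD| = 4.1444
circle(B,9.00) ∩ circle(D,8.00): a=4.1232, h=8.0000
  candidates: C₊=(6.5059,7.8592) cross=33.155; C₋=(9.4524,-7.8670) cross=-33.155
  branch - wants cross < 0 → take C=(9.4524,-7.8670) (cross=-33.155)
ex = (C−B)/|BC| = (0.6140,-0.7893); ey = (0.7893,0.6140)
P = B + -0.64·ex + 0.98·ey = (4.3071,0.3436)

4.31 0.34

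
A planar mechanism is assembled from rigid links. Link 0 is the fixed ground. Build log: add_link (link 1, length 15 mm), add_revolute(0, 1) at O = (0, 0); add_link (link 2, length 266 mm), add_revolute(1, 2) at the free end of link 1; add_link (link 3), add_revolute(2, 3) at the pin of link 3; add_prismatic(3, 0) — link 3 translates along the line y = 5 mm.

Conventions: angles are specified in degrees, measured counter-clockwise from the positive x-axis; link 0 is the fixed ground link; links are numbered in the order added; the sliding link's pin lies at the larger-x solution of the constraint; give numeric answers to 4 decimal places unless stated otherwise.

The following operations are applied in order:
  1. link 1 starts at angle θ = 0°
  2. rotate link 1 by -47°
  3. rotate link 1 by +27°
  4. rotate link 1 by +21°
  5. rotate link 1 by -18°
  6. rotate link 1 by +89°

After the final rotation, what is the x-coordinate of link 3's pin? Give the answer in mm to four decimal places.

geometry: r = 15 mm, L = 266 mm, e = 5 mm; θ starts at 0°
rotate link 1 by -47°: θ ← 0° -47° = -47°
rotate link 1 by +27°: θ ← -47° +27° = -20°
rotate link 1 by +21°: θ ← -20° +21° = 1°
rotate link 1 by -18°: θ ← 1° -18° = -17°
rotate link 1 by +89°: θ ← -17° +89° = 72°
crank pin P = (r cos θ, r sin θ) = (4.635255, 14.265848)
h = r sin θ − e = 14.265848 − 5 = 9.265848
x = r cos θ + √(L² − h²) = 4.635255 + 265.838568 = 270.473823

270.4738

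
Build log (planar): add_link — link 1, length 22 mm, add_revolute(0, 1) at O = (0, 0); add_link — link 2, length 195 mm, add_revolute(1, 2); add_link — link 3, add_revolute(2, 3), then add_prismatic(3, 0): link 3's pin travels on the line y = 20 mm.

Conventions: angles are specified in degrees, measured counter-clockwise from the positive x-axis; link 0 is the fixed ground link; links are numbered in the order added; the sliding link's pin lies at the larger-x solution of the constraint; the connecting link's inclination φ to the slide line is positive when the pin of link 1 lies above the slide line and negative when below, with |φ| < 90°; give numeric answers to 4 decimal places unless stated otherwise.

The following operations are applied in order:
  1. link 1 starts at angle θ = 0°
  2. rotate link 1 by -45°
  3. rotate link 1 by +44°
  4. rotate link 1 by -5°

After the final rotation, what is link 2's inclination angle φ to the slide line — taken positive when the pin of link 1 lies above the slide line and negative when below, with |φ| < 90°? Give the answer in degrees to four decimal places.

geometry: r = 22 mm, L = 195 mm, e = 20 mm; θ starts at 0°
rotate link 1 by -45°: θ ← 0° -45° = -45°
rotate link 1 by +44°: θ ← -45° +44° = -1°
rotate link 1 by -5°: θ ← -1° -5° = -6°
h = r sin θ − e = -2.299626 − 20 = -22.299626
sin φ = h / L = -22.299626 / 195 = -0.11435706
φ = arcsin(-0.11435706) = -6.566543°

-6.5665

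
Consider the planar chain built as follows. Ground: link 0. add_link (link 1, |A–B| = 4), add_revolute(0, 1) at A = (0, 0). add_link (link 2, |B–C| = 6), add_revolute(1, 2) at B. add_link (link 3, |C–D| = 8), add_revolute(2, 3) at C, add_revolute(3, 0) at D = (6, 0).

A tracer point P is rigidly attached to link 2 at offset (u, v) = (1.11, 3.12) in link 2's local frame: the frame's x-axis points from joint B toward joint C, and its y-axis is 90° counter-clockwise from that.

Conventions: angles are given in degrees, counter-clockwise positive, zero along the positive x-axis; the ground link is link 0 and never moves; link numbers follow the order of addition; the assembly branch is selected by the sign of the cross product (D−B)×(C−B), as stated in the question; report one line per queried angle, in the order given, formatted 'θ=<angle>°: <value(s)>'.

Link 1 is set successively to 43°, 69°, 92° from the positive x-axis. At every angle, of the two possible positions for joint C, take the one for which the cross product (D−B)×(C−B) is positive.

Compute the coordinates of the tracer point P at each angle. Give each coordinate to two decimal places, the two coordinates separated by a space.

A=(0,0), D=(6.00,0)
θ=43°: B = A + 4.00·(cos43°, sin43°) = (2.9254, 2.7280)
θ=43°: |BD| = 4.1104
θ=43°: circle(B,6.00) ∩ circle(D,8.00): a=-1.3509, h=5.8460
θ=43°:   candidates: C₊=(5.7949,7.9974) cross=24.029; C₋=(-1.9649,-0.7483) cross=-24.029
θ=43°:   branch + wants cross > 0 → take C=(5.7949,7.9974) (cross=24.029)
θ=43°: ex = (C−B)/|BC| = (0.4782,0.8782); ey = (-0.8782,0.4782)
θ=43°: P = B + 1.11·ex + 3.12·ey = (0.7162,5.1949)
θ=69°: B = A + 4.00·(cos69°, sin69°) = (1.4335, 3.7343)
θ=69°: |BD| = 5.8990
θ=69°: circle(B,6.00) ∩ circle(D,8.00): a=0.5762, h=5.9723
θ=69°:   candidates: C₊=(5.6602,7.9928) cross=35.230; C₋=(-1.9012,-1.2537) cross=-35.230
θ=69°:   branch + wants cross > 0 → take C=(5.6602,7.9928) (cross=35.230)
θ=69°: ex = (C−B)/|BC| = (0.7045,0.7097); ey = (-0.7097,0.7045)
θ=69°: P = B + 1.11·ex + 3.12·ey = (0.0010,6.7201)
θ=92°: B = A + 4.00·(cos92°, sin92°) = (-0.1396, 3.9976)
θ=92°: |BD| = 7.3263
θ=92°: circle(B,6.00) ∩ circle(D,8.00): a=1.7523, h=5.7384
θ=92°:   candidates: C₊=(4.4600,7.8504) cross=42.042; C₋=(-1.8023,-1.7674) cross=-42.042
θ=92°:   branch + wants cross > 0 → take C=(4.4600,7.8504) (cross=42.042)
θ=92°: ex = (C−B)/|BC| = (0.7666,0.6421); ey = (-0.6421,0.7666)
θ=92°: P = B + 1.11·ex + 3.12·ey = (-1.2921,7.1021)

θ=43°: 0.72 5.19
θ=69°: 0.00 6.72
θ=92°: -1.29 7.10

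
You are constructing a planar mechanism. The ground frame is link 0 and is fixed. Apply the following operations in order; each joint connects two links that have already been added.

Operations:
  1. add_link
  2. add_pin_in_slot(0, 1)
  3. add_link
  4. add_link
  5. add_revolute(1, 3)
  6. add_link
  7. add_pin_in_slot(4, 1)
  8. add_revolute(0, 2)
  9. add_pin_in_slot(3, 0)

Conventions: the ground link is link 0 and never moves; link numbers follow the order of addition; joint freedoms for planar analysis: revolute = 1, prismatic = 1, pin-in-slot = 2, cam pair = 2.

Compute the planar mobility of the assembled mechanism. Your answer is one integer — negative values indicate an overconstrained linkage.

(L,J1,J2)=(1,0,0); link0 fixed
link1: (2,0,0)
PS 0-1 [J2]: (2,0,1)
link2: (3,0,1)
link3: (4,0,1)
R 1-3 [J1]: (4,1,1)
link4: (5,1,1)
PS 4-1 [J2]: (5,1,2)
R 0-2 [J1]: (5,2,2)
PS 3-0 [J2]: (5,2,3)
Grübler: 3·4 − 2·2 − 3 = 5

M = 5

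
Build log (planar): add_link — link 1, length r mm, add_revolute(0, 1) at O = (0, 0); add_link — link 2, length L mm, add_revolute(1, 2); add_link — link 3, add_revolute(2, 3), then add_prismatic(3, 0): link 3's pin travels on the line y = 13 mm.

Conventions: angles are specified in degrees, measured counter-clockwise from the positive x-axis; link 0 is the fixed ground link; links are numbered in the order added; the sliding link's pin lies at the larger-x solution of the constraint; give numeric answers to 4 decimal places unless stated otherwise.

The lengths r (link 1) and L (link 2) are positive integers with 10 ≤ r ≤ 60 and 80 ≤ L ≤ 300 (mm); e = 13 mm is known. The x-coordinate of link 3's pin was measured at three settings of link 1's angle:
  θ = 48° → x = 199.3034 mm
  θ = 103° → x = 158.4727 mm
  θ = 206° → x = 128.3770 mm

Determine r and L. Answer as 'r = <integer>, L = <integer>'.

constraint per measurement: (x − r cos θ)² + (r sin θ − e)² = L²
subtracting the θ₁ and θ₂ equations cancels the r² and L² terms:
r = (x₁² − x₂²) / (2[(x₁cos θ₁ + e sin θ₁) − (x₂cos θ₂ + e sin θ₂)]) = 44.0000 → r = 44
L² = (x₁ − r cos θ₁)² + (r sin θ₁ − e)² = 29241.0071 → L = 171.0000 → L = 171
check at θ₃=206°: x = 128.3770 (printed 128.3770) ✓

r = 44, L = 171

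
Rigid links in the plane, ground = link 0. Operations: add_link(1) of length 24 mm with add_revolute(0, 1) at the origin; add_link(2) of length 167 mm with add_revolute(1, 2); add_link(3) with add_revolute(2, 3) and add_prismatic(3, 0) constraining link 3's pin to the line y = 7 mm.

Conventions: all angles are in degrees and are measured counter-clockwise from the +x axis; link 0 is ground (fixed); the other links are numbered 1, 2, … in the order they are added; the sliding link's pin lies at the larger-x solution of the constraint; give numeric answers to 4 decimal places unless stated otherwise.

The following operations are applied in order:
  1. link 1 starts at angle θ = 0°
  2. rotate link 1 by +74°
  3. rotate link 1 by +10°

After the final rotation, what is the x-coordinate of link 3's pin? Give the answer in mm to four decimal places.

geometry: r = 24 mm, L = 167 mm, e = 7 mm; θ starts at 0°
rotate link 1 by +74°: θ ← 0° +74° = 74°
rotate link 1 by +10°: θ ← 74° +10° = 84°
crank pin P = (r cos θ, r sin θ) = (2.508683, 23.868525)
h = r sin θ − e = 23.868525 − 7 = 16.868525
x = r cos θ + √(L² − h²) = 2.508683 + 166.145878 = 168.654561

168.6546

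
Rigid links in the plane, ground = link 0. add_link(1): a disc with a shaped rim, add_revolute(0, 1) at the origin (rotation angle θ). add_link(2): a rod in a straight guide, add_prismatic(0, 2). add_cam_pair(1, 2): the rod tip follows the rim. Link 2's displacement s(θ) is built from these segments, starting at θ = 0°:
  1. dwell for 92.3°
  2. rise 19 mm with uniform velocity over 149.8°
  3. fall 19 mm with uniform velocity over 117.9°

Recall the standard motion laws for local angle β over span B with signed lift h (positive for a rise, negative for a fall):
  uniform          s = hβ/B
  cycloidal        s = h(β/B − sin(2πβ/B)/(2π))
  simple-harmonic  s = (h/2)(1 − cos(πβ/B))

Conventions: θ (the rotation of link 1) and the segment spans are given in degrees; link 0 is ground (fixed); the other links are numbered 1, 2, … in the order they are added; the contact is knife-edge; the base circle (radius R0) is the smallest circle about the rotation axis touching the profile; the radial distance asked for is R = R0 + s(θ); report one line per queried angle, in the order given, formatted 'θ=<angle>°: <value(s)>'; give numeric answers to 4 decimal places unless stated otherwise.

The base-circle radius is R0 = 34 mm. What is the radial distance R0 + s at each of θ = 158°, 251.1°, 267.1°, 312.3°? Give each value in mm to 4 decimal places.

segment 1 (0° to 92.3°, dwell): s unchanged at 0.0000
θ = 158° falls in segment 2 (92.3° to 242.1°, uniform, h = 19): β = 158 − 92.3 = 65.7°, B = 149.8°; Δs = 19·65.7/149.8 = 8.3331; s = 0.0000 + 8.3331 = 8.3331
segment 2 (92.3° to 242.1°, uniform, h = 19) is passed completely: s = 0.0000 + (19) = 19.0000
θ = 251.1° falls in segment 3 (242.1° to 360°, uniform, h = -19): β = 251.1 − 242.1 = 9°, B = 117.9°; Δs = -19·9/117.9 = -1.4504; s = 19.0000 − 1.4504 = 17.5496
θ = 267.1° falls in segment 3 (242.1° to 360°, uniform, h = -19): β = 267.1 − 242.1 = 25°, B = 117.9°; Δs = -19·25/117.9 = -4.0288; s = 19.0000 − 4.0288 = 14.9712
θ = 312.3° falls in segment 3 (242.1° to 360°, uniform, h = -19): β = 312.3 − 242.1 = 70.2°, B = 117.9°; Δs = -19·70.2/117.9 = -11.3130; s = 19.0000 − 11.3130 = 7.6870
θ=158°: R = R0 + s = 34 + 8.3331 = 42.3331
θ=251.1°: R = R0 + s = 34 + 17.5496 = 51.5496
θ=267.1°: R = R0 + s = 34 + 14.9712 = 48.9712
θ=312.3°: R = R0 + s = 34 + 7.6870 = 41.6870

θ=158°: 42.3331
θ=251.1°: 51.5496
θ=267.1°: 48.9712
θ=312.3°: 41.6870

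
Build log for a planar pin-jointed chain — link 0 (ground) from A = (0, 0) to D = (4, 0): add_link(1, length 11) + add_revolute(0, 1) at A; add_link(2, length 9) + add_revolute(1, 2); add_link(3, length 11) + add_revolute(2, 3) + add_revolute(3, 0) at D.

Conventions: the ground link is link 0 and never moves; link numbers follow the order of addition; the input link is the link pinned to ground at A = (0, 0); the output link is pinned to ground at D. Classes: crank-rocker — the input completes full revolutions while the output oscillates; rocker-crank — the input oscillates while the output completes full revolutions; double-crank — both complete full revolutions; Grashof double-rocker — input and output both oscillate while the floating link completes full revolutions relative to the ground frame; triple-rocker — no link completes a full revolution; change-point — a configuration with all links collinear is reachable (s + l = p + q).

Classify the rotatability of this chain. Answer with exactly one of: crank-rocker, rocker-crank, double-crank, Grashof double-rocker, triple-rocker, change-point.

lengths: ground=4, input=11, coupler=9, output=11
sorted: s=4 (shortest), l=11 (longest), p+q=20
s + l = 15 vs p + q = 20
s + l < p + q (Grashof) with shortest = ground link → double-crank

double-crank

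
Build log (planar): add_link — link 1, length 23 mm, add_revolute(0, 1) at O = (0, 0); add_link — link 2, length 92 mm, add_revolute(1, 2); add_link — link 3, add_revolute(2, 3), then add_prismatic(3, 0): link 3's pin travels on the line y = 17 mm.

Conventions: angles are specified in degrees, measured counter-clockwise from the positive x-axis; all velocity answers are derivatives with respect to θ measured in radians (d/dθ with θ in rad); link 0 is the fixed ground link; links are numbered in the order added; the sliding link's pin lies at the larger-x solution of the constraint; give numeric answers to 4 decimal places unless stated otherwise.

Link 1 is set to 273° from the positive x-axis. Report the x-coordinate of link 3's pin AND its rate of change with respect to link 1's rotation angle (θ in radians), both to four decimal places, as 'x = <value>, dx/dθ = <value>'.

geometry: r = 23 mm, L = 92 mm, e = 17 mm
crank pin P = (r cos θ, r sin θ) = (1.203727, -22.968479)
h = r sin θ − e = -22.968479 − 17 = -39.968479
x = r cos θ + √(L² − h²) = 1.203727 + 82.864472 = 84.068199
dx/dθ = −r sin θ − h·r cos θ/√(L² − h²) (θ in radians; h = -39.968479) = 23.549080

x = 84.0682, dx/dθ = 23.5491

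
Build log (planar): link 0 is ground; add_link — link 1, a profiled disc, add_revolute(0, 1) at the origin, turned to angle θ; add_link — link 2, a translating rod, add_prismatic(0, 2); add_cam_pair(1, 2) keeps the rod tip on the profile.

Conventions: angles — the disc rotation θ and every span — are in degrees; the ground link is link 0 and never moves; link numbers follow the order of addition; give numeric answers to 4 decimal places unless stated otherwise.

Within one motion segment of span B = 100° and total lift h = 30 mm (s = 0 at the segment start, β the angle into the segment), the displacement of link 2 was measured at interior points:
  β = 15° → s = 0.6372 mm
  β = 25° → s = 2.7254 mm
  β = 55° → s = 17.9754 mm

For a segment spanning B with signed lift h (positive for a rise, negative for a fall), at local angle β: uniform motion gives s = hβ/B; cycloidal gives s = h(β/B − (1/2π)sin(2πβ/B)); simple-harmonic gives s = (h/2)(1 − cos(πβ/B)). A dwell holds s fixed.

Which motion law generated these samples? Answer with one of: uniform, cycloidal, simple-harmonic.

candidates at β/B = r: uniform s = h·r (linear in β); cycloidal s = h·(r − sin(2πr)/(2π)); simple-harmonic s = (h/2)(1 − cos(πr))
β=15°: printed 0.6372 | uniform 4.5000, cycloidal 0.6372, simple-harmonic 1.6349
β=25°: printed 2.7254 | uniform 7.5000, cycloidal 2.7254, simple-harmonic 4.3934
β=55°: printed 17.9754 | uniform 16.5000, cycloidal 17.9754, simple-harmonic 17.3465
only one law matches every sample → cycloidal

cycloidal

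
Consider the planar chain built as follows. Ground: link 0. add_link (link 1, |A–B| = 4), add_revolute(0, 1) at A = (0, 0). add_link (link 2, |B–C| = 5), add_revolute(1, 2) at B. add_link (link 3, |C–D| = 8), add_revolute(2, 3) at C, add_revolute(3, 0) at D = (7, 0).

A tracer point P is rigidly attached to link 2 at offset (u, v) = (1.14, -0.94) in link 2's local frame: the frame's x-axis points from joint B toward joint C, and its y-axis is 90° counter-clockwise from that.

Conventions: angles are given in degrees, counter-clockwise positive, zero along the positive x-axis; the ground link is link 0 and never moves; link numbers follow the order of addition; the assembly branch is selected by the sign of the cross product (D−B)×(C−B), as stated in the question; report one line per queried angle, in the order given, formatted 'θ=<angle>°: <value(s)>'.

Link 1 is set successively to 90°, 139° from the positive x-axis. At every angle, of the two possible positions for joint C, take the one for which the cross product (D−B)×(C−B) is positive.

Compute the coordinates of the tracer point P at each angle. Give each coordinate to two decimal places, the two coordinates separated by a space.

A=(0,0), D=(7.00,0)
θ=90°: B = A + 4.00·(cos90°, sin90°) = (0.0000, 4.0000)
θ=90°: |BD| = 8.0623
θ=90°: circle(B,5.00) ∩ circle(D,8.00): a=1.6125, h=4.7329
θ=90°:   candidates: C₊=(3.7482,7.3093) cross=38.158; C₋=(-0.9482,-0.9093) cross=-38.158
θ=90°:   branch + wants cross > 0 → take C=(3.7482,7.3093) (cross=38.158)
θ=90°: ex = (C−B)/|BC| = (0.7496,0.6619); ey = (-0.6619,0.7496)
θ=90°: P = B + 1.14·ex + -0.94·ey = (1.4767,4.0499)
θ=139°: B = A + 4.00·(cos139°, sin139°) = (-3.0188, 2.6242)
θ=139°: |BD| = 10.3568
θ=139°: circle(B,5.00) ∩ circle(D,8.00): a=3.2956, h=3.7602
θ=139°:   candidates: C₊=(1.1220,5.4267) cross=38.944; C₋=(-0.7836,-1.8483) cross=-38.944
θ=139°:   branch + wants cross > 0 → take C=(1.1220,5.4267) (cross=38.944)
θ=139°: ex = (C−B)/|BC| = (0.8282,0.5605); ey = (-0.5605,0.8282)
θ=139°: P = B + 1.14·ex + -0.94·ey = (-1.5479,2.4847)

θ=90°: 1.48 4.05
θ=139°: -1.55 2.48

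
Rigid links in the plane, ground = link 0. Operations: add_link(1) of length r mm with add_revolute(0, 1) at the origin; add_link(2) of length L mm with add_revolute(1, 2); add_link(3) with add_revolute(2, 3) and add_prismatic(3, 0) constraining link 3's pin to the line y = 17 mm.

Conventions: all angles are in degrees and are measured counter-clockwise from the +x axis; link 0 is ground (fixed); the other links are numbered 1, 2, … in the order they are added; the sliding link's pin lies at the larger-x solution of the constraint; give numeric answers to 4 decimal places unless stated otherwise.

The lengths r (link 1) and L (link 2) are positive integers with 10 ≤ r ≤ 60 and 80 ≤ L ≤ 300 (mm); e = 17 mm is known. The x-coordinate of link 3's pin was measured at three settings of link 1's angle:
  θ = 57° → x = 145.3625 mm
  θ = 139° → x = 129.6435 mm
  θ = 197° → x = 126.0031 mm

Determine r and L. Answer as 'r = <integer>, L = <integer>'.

constraint per measurement: (x − r cos θ)² + (r sin θ − e)² = L²
subtracting the θ₁ and θ₂ equations cancels the r² and L² terms:
r = (x₁² − x₂²) / (2[(x₁cos θ₁ + e sin θ₁) − (x₂cos θ₂ + e sin θ₂)]) = 12.0000 → r = 12
L² = (x₁ − r cos θ₁)² + (r sin θ₁ − e)² = 19320.9966 → L = 139.0000 → L = 139
check at θ₃=197°: x = 126.0031 (printed 126.0031) ✓

r = 12, L = 139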